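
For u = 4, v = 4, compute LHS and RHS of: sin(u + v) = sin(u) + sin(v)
LHS = sin(4 + 4) = sin(8) ≈ 0.9894
RHS = sin(4) + sin(4) = 2·sin(4) ≈ -1.514

LHS ≠ RHS (they differ by about 2.503), so the equation does not hold here.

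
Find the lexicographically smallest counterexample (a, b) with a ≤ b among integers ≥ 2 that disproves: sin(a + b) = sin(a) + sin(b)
(a, b) = (2, 2)

Substituting (2, 2) into the claim:
LHS = sin(2 + 2) = sin(4) ≈ -0.7568
RHS = sin(2) + sin(2) = 2·sin(2) ≈ 1.819

Since LHS ≠ RHS, this pair disproves the claim, and no lexicographically smaller pair (a ≤ b, integers ≥ 2) does.

For instance (3, 8) is also a counterexample (LHS = sin(11) ≈ -1, RHS = sin(3) + sin(8) ≈ 1.13), but it's lexicographically larger.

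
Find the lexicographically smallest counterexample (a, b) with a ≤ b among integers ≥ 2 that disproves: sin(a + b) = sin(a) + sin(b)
(a, b) = (2, 2)

Substituting (2, 2) into the claim:
LHS = sin(2 + 2) = sin(4) ≈ -0.7568
RHS = sin(2) + sin(2) = 2·sin(2) ≈ 1.819

Since LHS ≠ RHS, this pair disproves the claim, and no lexicographically smaller pair (a ≤ b, integers ≥ 2) does.

For instance (2, 4) is also a counterexample (LHS = sin(6) ≈ -0.2794, RHS = sin(4) + sin(2) ≈ 0.1525), but it's lexicographically larger.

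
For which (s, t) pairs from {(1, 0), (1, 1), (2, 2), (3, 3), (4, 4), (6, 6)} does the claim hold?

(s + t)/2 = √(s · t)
Testing each pair:
(1, 0): LHS = 1/2, RHS = 0 → fails
(1, 1): LHS = 1, RHS = 1 → holds
(2, 2): LHS = 2, RHS = 2 → holds
(3, 3): LHS = 3, RHS = 3 → holds
(4, 4): LHS = 4, RHS = 4 → holds
(6, 6): LHS = 6, RHS = 6 → holds

5 of 6 pairs satisfy the claim.

Answer: (1, 1), (2, 2), (3, 3), (4, 4), (6, 6)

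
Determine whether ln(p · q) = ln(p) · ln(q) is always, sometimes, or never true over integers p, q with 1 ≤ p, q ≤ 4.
It holds at (p, q) = (1, 1) (both sides equal 0), but fails at (p, q) = (3, 3) (LHS = ln(9) ≈ 2.197, RHS = ln(3)² ≈ 1.207).

Answer: Sometimes true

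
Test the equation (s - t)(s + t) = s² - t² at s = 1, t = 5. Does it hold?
Substituting s = 1, t = 5:

LHS = (1 - 5)(1 + 5) = -24
RHS = 1² - 5² = -24

LHS = RHS, so the equation holds at this point.

Answer: Holds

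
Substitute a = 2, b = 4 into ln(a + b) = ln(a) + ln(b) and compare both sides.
LHS = ln(2 + 4) = ln(6) ≈ 1.792
RHS = ln(2) + ln(4) ≈ 2.079

LHS ≠ RHS (they differ by about 0.2877), so the equation does not hold here.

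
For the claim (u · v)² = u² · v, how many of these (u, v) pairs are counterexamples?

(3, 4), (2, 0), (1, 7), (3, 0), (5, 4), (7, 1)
Testing each pair:
(3, 4): LHS = 144, RHS = 36 → counterexample
(2, 0): LHS = 0, RHS = 0 → satisfies claim
(1, 7): LHS = 49, RHS = 7 → counterexample
(3, 0): LHS = 0, RHS = 0 → satisfies claim
(5, 4): LHS = 400, RHS = 100 → counterexample
(7, 1): LHS = 49, RHS = 49 → satisfies claim

That makes 3 counterexamples.

Answer: 3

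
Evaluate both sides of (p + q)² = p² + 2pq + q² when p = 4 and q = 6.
LHS = (4 + 6)² = 100
RHS = 4² + 2·4·6 + 6² = 100

LHS = RHS: the two sides agree.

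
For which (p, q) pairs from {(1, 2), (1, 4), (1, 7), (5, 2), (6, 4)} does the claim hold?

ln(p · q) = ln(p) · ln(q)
Testing each pair:
(1, 2): LHS = ln(2) ≈ 0.6931, RHS = 0 → fails
(1, 4): LHS = ln(4) ≈ 1.386, RHS = 0 → fails
(1, 7): LHS = ln(7) ≈ 1.946, RHS = 0 → fails
(5, 2): LHS = ln(10) ≈ 2.303, RHS = ln(2)·ln(5) ≈ 1.116 → fails
(6, 4): LHS = ln(24) ≈ 3.178, RHS = ln(4)·ln(6) ≈ 2.484 → fails

No pair satisfies the claim.

Answer: None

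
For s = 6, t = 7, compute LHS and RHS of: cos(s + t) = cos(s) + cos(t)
LHS = cos(6 + 7) = cos(13) ≈ 0.9074
RHS = cos(6) + cos(7) ≈ 1.714

LHS ≠ RHS (they differ by about 0.8066), so the equation does not hold here.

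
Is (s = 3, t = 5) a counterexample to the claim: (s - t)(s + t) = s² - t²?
No

Substituting s = 3, t = 5:
LHS = (3 - 5)(3 + 5) = -16
RHS = 3² - 5² = -16

The sides agree, so this pair does not disprove the claim.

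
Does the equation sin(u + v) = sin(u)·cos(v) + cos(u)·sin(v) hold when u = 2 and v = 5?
Substituting u = 2, v = 5:

LHS = sin(2 + 5) = sin(7) ≈ 0.657
RHS = sin(2)·cos(5) + cos(2)·sin(5) = sin(2)·cos(5) + sin(5)·cos(2) ≈ 0.657

LHS = RHS, so the equation holds at this point.

Answer: Holds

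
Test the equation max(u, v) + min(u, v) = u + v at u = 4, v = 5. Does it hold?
Holds

Substituting u = 4, v = 5:

LHS = max(4, 5) + min(4, 5) = 9
RHS = 4 + 5 = 9

LHS = RHS, so the equation holds at this point.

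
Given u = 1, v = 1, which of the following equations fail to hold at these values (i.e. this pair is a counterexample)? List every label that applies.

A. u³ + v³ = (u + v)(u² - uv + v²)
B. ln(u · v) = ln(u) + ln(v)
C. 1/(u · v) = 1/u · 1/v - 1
Evaluating each claim at the given values:
A. LHS = 2, RHS = 2 → holds here (LHS = RHS)
B. LHS = 0, RHS = 0 → holds here (LHS = RHS)
C. LHS = 1, RHS = 0 → fails here (LHS ≠ RHS)

Answer: C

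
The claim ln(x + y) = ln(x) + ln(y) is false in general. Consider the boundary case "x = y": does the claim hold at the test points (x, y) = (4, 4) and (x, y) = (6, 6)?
No, fails at both test points

At (4, 4): LHS = ln(8) ≈ 2.079 ≠ RHS = 2·ln(4) ≈ 2.773
At (6, 6): LHS = ln(12) ≈ 2.485 ≠ RHS = 2·ln(6) ≈ 3.584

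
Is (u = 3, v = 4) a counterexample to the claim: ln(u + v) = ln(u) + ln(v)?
Yes

Substituting u = 3, v = 4:
LHS = ln(3 + 4) = ln(7) ≈ 1.946
RHS = ln(3) + ln(4) ≈ 2.485

Since LHS ≠ RHS, this pair disproves the claim.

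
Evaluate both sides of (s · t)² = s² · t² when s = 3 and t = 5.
LHS = (3 · 5)² = 225
RHS = 3² · 5² = 225

LHS = RHS: the two sides agree.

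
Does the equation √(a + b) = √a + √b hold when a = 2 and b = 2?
Fails

Substituting a = 2, b = 2:

LHS = √(2 + 2) = 2
RHS = √2 + √2 = 2·√(2) ≈ 2.828

LHS ≠ RHS, so the equation does not hold at this point.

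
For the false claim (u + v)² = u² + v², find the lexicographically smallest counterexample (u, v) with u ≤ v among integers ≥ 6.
Substituting (6, 6) into the claim:
LHS = (6 + 6)² = 144
RHS = 6² + 6² = 72

Since LHS ≠ RHS, this pair disproves the claim, and no lexicographically smaller pair (u ≤ v, integers ≥ 6) does.

For instance (6, 10) is also a counterexample (LHS = 256, RHS = 136), but it's lexicographically larger.

Answer: (u, v) = (6, 6)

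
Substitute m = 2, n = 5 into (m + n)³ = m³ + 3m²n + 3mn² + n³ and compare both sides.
LHS = (2 + 5)³ = 343
RHS = 2³ + 3·2²·5 + 3·2·5² + 5³ = 343

LHS = RHS: the two sides agree.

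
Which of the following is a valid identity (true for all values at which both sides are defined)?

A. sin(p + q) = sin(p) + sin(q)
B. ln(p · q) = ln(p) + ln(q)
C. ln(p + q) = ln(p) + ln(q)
B

A: fails at (1, 4) — LHS = sin(5) ≈ -0.9589, RHS = sin(4) + sin(1) ≈ 0.08467.
B: holds — e.g. at (6, 7), both sides equal ln(42) ≈ 3.738.
C: fails at (1, 3) — LHS = ln(4) ≈ 1.386, RHS = ln(3) ≈ 1.099.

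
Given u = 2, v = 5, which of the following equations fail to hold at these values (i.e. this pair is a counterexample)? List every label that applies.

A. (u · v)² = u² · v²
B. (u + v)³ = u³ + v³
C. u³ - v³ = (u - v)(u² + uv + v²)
Evaluating each claim at the given values:
A. LHS = 100, RHS = 100 → holds here (LHS = RHS)
B. LHS = 343, RHS = 133 → fails here (LHS ≠ RHS)
C. LHS = -117, RHS = -117 → holds here (LHS = RHS)

Answer: B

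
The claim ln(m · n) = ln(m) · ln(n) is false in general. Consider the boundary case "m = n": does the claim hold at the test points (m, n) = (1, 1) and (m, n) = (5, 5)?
At (1, 1): LHS = 0, RHS = 0 → equal
At (5, 5): LHS = ln(25) ≈ 3.219 ≠ RHS = ln(5)² ≈ 2.59

Answer: Only at (1, 1)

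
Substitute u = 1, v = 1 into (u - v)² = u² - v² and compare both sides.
LHS = (1 - 1)² = 0
RHS = 1² - 1² = 0

LHS = RHS: the two sides agree.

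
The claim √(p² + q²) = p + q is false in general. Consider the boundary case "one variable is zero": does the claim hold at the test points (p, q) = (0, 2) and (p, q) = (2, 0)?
Yes, holds at both test points

At (0, 2): LHS = 2, RHS = 2 → equal
At (2, 0): LHS = 2, RHS = 2 → equal

So the claim does hold at both of these boundary points, even though it is not an identity.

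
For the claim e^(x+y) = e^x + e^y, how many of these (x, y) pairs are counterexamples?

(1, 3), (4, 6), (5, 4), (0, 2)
4

Testing each pair:
(1, 3): LHS = e^4 ≈ 54.6, RHS = e + e^3 ≈ 22.8 → counterexample
(4, 6): LHS = e^10 ≈ 22026.5, RHS = e^4 + e^6 ≈ 458 → counterexample
(5, 4): LHS = e^9 ≈ 8103, RHS = e^4 + e^5 ≈ 203 → counterexample
(0, 2): LHS = e^2 ≈ 7.389, RHS = 1 + e^2 ≈ 8.389 → counterexample

That makes 4 counterexamples.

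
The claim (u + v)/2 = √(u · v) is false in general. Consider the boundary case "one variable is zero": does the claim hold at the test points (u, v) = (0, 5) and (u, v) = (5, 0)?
At (0, 5): LHS = 5/2 ≠ RHS = 0
At (5, 0): LHS = 5/2 ≠ RHS = 0

Answer: No, fails at both test points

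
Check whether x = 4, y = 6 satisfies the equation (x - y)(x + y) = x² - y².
Holds

Substituting x = 4, y = 6:

LHS = (4 - 6)(4 + 6) = -20
RHS = 4² - 6² = -20

LHS = RHS, so the equation holds at this point.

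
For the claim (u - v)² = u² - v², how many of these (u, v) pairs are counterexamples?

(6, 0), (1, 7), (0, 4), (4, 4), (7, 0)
Testing each pair:
(6, 0): LHS = 36, RHS = 36 → satisfies claim
(1, 7): LHS = 36, RHS = -48 → counterexample
(0, 4): LHS = 16, RHS = -16 → counterexample
(4, 4): LHS = 0, RHS = 0 → satisfies claim
(7, 0): LHS = 49, RHS = 49 → satisfies claim

That makes 2 counterexamples.

Answer: 2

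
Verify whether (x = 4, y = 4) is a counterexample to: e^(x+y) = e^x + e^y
Yes

Substituting x = 4, y = 4:
LHS = e^(4+4) = e^8 ≈ 2981
RHS = e^4 + e^4 = 2·e^4 ≈ 109.2

Since LHS ≠ RHS, this pair disproves the claim.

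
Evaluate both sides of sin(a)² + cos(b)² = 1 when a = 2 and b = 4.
LHS = sin(2)² + cos(4)² ≈ 1.254
RHS = 1

LHS ≠ RHS (they differ by about 0.2541), so the equation does not hold here.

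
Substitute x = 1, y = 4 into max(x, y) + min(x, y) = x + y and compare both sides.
LHS = max(1, 4) + min(1, 4) = 5
RHS = 1 + 4 = 5

LHS = RHS: the two sides agree.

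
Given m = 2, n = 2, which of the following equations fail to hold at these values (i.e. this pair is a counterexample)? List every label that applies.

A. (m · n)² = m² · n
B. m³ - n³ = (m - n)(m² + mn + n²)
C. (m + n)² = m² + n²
Evaluating each claim at the given values:
A. LHS = 16, RHS = 8 → fails here (LHS ≠ RHS)
B. LHS = 0, RHS = 0 → holds here (LHS = RHS)
C. LHS = 16, RHS = 8 → fails here (LHS ≠ RHS)

Answer: A, C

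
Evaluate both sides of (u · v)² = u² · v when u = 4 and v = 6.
LHS = (4 · 6)² = 576
RHS = 4² · 6 = 96

LHS ≠ RHS, so the equation does not hold here.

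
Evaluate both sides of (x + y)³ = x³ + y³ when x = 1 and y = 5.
LHS = (1 + 5)³ = 216
RHS = 1³ + 5³ = 126

LHS ≠ RHS, so the equation does not hold here.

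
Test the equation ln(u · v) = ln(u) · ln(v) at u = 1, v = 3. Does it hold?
Substituting u = 1, v = 3:

LHS = ln(1 · 3) = ln(3) ≈ 1.099
RHS = ln(1) · ln(3) = 0

LHS ≠ RHS, so the equation does not hold at this point.

Answer: Fails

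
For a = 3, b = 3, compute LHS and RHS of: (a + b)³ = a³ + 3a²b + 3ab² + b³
LHS = (3 + 3)³ = 216
RHS = 3³ + 3·3²·3 + 3·3·3² + 3³ = 216

LHS = RHS: the two sides agree.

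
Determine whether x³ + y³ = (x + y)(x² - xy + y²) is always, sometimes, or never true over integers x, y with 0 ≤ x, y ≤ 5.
The identity holds for every pair in the range. For instance at (x, y) = (4, 5): both sides equal 189.

Answer: Always true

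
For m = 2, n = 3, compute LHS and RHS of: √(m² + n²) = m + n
LHS = √(2² + 3²) = √(13) ≈ 3.606
RHS = 2 + 3 = 5

LHS ≠ RHS (they differ by about 1.394), so the equation does not hold here.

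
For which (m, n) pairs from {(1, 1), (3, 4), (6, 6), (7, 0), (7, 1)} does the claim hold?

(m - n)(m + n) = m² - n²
Testing each pair:
(1, 1): LHS = 0, RHS = 0 → holds
(3, 4): LHS = -7, RHS = -7 → holds
(6, 6): LHS = 0, RHS = 0 → holds
(7, 0): LHS = 49, RHS = 49 → holds
(7, 1): LHS = 48, RHS = 48 → holds

Every pair satisfies the claim.

Answer: All pairs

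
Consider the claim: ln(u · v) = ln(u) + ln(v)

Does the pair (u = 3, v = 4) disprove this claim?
Substituting u = 3, v = 4:
LHS = ln(3 · 4) = ln(12) ≈ 2.485
RHS = ln(3) + ln(4) ≈ 2.485

The sides agree, so this pair does not disprove the claim.

Answer: No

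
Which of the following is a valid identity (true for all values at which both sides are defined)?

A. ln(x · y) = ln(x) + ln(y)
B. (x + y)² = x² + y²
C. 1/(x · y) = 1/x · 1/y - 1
A: holds — e.g. at (3, 5), both sides equal ln(15) ≈ 2.708.
B: fails at (2, 5) — LHS = 49, RHS = 29.
C: fails at (4, 4) — LHS = 1/16, RHS = -15/16.

Answer: A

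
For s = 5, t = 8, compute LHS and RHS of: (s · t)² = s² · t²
LHS = (5 · 8)² = 1600
RHS = 5² · 8² = 1600

LHS = RHS: the two sides agree.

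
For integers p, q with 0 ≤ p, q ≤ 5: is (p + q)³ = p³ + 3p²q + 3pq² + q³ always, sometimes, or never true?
The identity holds for every pair in the range. For instance at (p, q) = (2, 4): both sides equal 216.

Answer: Always true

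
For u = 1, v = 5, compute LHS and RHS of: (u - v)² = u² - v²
LHS = (1 - 5)² = 16
RHS = 1² - 5² = -24

LHS ≠ RHS, so the equation does not hold here.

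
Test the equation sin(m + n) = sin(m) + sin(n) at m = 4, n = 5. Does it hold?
Substituting m = 4, n = 5:

LHS = sin(4 + 5) = sin(9) ≈ 0.4121
RHS = sin(4) + sin(5) ≈ -1.716

LHS ≠ RHS, so the equation does not hold at this point.

Answer: Fails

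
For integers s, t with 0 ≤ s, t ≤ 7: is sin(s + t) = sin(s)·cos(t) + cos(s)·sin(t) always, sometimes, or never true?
The identity holds for every pair in the range. For instance at (s, t) = (6, 5): both sides equal sin(11) ≈ -1.

Answer: Always true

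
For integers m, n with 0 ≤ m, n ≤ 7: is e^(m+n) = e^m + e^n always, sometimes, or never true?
The claim fails for every pair in the range. For instance at (m, n) = (0, 3): LHS = e^3 ≈ 20.09, RHS = 1 + e^3 ≈ 21.09.

Answer: Never true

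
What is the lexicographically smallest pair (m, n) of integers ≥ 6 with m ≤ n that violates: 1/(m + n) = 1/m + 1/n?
Substituting (6, 6) into the claim:
LHS = 1/(6 + 6) = 1/12
RHS = 1/6 + 1/6 = 1/3

Since LHS ≠ RHS, this pair disproves the claim, and no lexicographically smaller pair (m ≤ n, integers ≥ 6) does.

For instance (8, 12) is also a counterexample (LHS = 1/20, RHS = 5/24), but it's lexicographically larger.

Answer: (m, n) = (6, 6)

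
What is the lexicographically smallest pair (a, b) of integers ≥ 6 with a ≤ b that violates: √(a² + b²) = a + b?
(a, b) = (6, 6)

Substituting (6, 6) into the claim:
LHS = √(6² + 6²) = 6·√(2) ≈ 8.485
RHS = 6 + 6 = 12

Since LHS ≠ RHS, this pair disproves the claim, and no lexicographically smaller pair (a ≤ b, integers ≥ 6) does.

For instance (7, 9) is also a counterexample (LHS = √(130) ≈ 11.4, RHS = 16), but it's lexicographically larger.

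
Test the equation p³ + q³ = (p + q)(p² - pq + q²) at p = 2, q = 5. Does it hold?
Holds

Substituting p = 2, q = 5:

LHS = 2³ + 5³ = 133
RHS = (2 + 5)(2² - 2·5 + 5²) = 133

LHS = RHS, so the equation holds at this point.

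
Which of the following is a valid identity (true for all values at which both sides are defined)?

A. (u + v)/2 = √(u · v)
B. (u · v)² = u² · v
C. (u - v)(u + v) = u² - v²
C

A: fails at (3, 5) — LHS = 4, RHS = √(15) ≈ 3.873.
B: fails at (2, 5) — LHS = 100, RHS = 20.
C: holds — e.g. at (4, 5), both sides equal -9.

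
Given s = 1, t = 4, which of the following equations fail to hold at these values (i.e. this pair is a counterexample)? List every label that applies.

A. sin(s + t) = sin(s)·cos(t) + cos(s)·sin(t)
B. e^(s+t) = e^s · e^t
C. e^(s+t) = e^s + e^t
Evaluating each claim at the given values:
A. LHS = sin(5) ≈ -0.9589, RHS = sin(1)·cos(4) + sin(4)·cos(1) ≈ -0.9589 → holds here (LHS = RHS)
B. LHS = e^5 ≈ 148.4, RHS = e^5 ≈ 148.4 → holds here (LHS = RHS)
C. LHS = e^5 ≈ 148.4, RHS = e + e^4 ≈ 57.32 → fails here (LHS ≠ RHS)

Answer: C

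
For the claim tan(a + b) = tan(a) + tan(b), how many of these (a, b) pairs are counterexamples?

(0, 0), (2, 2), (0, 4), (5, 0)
1

Testing each pair:
(0, 0): LHS = 0, RHS = 0 → satisfies claim
(2, 2): LHS = tan(4) ≈ 1.158, RHS = 2·tan(2) ≈ -4.37 → counterexample
(0, 4): LHS = tan(4) ≈ 1.158, RHS = tan(4) ≈ 1.158 → satisfies claim
(5, 0): LHS = tan(5) ≈ -3.381, RHS = tan(5) ≈ -3.381 → satisfies claim

That makes 1 counterexample.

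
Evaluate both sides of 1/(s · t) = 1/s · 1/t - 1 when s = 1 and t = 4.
LHS = 1/(1 · 4) = 1/4
RHS = 1/1 · 1/4 - 1 = -3/4

LHS ≠ RHS, so the equation does not hold here.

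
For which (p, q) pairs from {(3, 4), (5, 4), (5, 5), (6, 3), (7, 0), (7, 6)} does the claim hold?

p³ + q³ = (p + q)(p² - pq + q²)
All pairs

Testing each pair:
(3, 4): LHS = 91, RHS = 91 → holds
(5, 4): LHS = 189, RHS = 189 → holds
(5, 5): LHS = 250, RHS = 250 → holds
(6, 3): LHS = 243, RHS = 243 → holds
(7, 0): LHS = 343, RHS = 343 → holds
(7, 6): LHS = 559, RHS = 559 → holds

Every pair satisfies the claim.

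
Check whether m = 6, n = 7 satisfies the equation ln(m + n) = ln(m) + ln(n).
Fails

Substituting m = 6, n = 7:

LHS = ln(6 + 7) = ln(13) ≈ 2.565
RHS = ln(6) + ln(7) ≈ 3.738

LHS ≠ RHS, so the equation does not hold at this point.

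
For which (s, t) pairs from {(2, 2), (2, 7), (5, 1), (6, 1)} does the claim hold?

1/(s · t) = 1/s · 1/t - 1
None

Testing each pair:
(2, 2): LHS = 1/4, RHS = -3/4 → fails
(2, 7): LHS = 1/14, RHS = -13/14 → fails
(5, 1): LHS = 1/5, RHS = -4/5 → fails
(6, 1): LHS = 1/6, RHS = -5/6 → fails

No pair satisfies the claim.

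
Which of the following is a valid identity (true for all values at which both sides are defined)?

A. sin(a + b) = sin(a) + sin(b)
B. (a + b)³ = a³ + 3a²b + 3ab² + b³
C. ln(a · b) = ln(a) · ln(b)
A: fails at (2, 4) — LHS = sin(6) ≈ -0.2794, RHS = sin(4) + sin(2) ≈ 0.1525.
B: holds — e.g. at (1, 5), both sides equal 216.
C: fails at (5, 5) — LHS = ln(25) ≈ 3.219, RHS = ln(5)² ≈ 2.59.

Answer: B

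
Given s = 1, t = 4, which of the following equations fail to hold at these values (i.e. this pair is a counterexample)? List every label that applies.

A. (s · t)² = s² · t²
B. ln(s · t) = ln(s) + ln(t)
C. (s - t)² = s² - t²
Evaluating each claim at the given values:
A. LHS = 16, RHS = 16 → holds here (LHS = RHS)
B. LHS = ln(4) ≈ 1.386, RHS = ln(4) ≈ 1.386 → holds here (LHS = RHS)
C. LHS = 9, RHS = -15 → fails here (LHS ≠ RHS)

Answer: C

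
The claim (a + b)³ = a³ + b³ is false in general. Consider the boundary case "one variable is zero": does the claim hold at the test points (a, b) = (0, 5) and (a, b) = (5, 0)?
At (0, 5): LHS = 125, RHS = 125 → equal
At (5, 0): LHS = 125, RHS = 125 → equal

So the claim does hold at both of these boundary points, even though it is not an identity.

Answer: Yes, holds at both test points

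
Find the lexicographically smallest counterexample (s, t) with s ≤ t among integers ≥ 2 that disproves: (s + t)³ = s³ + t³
(s, t) = (2, 2)

Substituting (2, 2) into the claim:
LHS = (2 + 2)³ = 64
RHS = 2³ + 2³ = 16

Since LHS ≠ RHS, this pair disproves the claim, and no lexicographically smaller pair (s ≤ t, integers ≥ 2) does.

For instance (3, 3) is also a counterexample (LHS = 216, RHS = 54), but it's lexicographically larger.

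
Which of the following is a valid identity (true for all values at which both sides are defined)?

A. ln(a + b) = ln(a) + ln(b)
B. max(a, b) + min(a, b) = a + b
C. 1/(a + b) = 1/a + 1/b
B

A: fails at (5, 8) — LHS = ln(13) ≈ 2.565, RHS = ln(5) + ln(8) ≈ 3.689.
B: holds — e.g. at (5, 5), both sides equal 10.
C: fails at (2, 3) — LHS = 1/5, RHS = 5/6.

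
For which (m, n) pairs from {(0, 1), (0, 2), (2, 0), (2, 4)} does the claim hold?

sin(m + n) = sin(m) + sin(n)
Testing each pair:
(0, 1): LHS = sin(1) ≈ 0.8415, RHS = sin(1) ≈ 0.8415 → holds
(0, 2): LHS = sin(2) ≈ 0.9093, RHS = sin(2) ≈ 0.9093 → holds
(2, 0): LHS = sin(2) ≈ 0.9093, RHS = sin(2) ≈ 0.9093 → holds
(2, 4): LHS = sin(6) ≈ -0.2794, RHS = sin(4) + sin(2) ≈ 0.1525 → fails

3 of 4 pairs satisfy the claim.

Answer: (0, 1), (0, 2), (2, 0)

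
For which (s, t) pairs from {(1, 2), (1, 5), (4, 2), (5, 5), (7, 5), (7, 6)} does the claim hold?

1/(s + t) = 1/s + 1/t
Testing each pair:
(1, 2): LHS = 1/3, RHS = 3/2 → fails
(1, 5): LHS = 1/6, RHS = 6/5 → fails
(4, 2): LHS = 1/6, RHS = 3/4 → fails
(5, 5): LHS = 1/10, RHS = 2/5 → fails
(7, 5): LHS = 1/12, RHS = 12/35 → fails
(7, 6): LHS = 1/13, RHS = 13/42 → fails

No pair satisfies the claim.

Answer: None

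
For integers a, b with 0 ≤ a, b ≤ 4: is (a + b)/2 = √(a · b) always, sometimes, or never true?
It holds at (a, b) = (2, 2) (both sides equal 2), but fails at (a, b) = (3, 2) (LHS = 5/2, RHS = √(6) ≈ 2.449).

Answer: Sometimes true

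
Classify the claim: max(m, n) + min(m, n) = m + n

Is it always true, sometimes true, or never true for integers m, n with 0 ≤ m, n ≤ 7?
Always true

The identity holds for every pair in the range. For instance at (m, n) = (3, 6): both sides equal 9.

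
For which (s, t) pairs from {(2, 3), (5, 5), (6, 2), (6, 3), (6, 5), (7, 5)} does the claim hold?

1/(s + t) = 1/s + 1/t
Testing each pair:
(2, 3): LHS = 1/5, RHS = 5/6 → fails
(5, 5): LHS = 1/10, RHS = 2/5 → fails
(6, 2): LHS = 1/8, RHS = 2/3 → fails
(6, 3): LHS = 1/9, RHS = 1/2 → fails
(6, 5): LHS = 1/11, RHS = 11/30 → fails
(7, 5): LHS = 1/12, RHS = 12/35 → fails

No pair satisfies the claim.

Answer: None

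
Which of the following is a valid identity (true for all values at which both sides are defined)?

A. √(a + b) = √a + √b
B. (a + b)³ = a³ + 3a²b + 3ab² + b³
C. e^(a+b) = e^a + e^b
A: fails at (2, 2) — LHS = 2, RHS = 2·√(2) ≈ 2.828.
B: holds — e.g. at (1, 2), both sides equal 27.
C: fails at (4, 4) — LHS = e^8 ≈ 2981, RHS = 2·e^4 ≈ 109.2.

Answer: B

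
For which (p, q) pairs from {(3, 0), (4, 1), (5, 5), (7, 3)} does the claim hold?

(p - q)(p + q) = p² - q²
Testing each pair:
(3, 0): LHS = 9, RHS = 9 → holds
(4, 1): LHS = 15, RHS = 15 → holds
(5, 5): LHS = 0, RHS = 0 → holds
(7, 3): LHS = 40, RHS = 40 → holds

Every pair satisfies the claim.

Answer: All pairs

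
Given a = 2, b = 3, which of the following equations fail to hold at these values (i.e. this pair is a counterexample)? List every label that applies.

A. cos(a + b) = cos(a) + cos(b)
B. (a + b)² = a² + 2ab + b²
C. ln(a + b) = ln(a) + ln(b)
Evaluating each claim at the given values:
A. LHS = cos(5) ≈ 0.2837, RHS = cos(3) + cos(2) ≈ -1.406 → fails here (LHS ≠ RHS)
B. LHS = 25, RHS = 25 → holds here (LHS = RHS)
C. LHS = ln(5) ≈ 1.609, RHS = ln(2) + ln(3) ≈ 1.792 → fails here (LHS ≠ RHS)

Answer: A, C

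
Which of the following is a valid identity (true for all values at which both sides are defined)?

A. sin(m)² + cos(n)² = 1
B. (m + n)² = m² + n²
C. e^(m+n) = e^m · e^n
C

A: fails at (3, 7) — LHS = sin(3)² + cos(7)² ≈ 0.5883, RHS = 1.
B: fails at (4, 6) — LHS = 100, RHS = 52.
C: holds — e.g. at (1, 4), both sides equal e^5 ≈ 148.4.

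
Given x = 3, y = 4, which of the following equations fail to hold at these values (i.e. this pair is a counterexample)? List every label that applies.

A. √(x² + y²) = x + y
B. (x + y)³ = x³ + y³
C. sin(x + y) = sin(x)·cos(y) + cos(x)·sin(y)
Evaluating each claim at the given values:
A. LHS = 5, RHS = 7 → fails here (LHS ≠ RHS)
B. LHS = 343, RHS = 91 → fails here (LHS ≠ RHS)
C. LHS = sin(7) ≈ 0.657, RHS = sin(3)·cos(4) + sin(4)·cos(3) ≈ 0.657 → holds here (LHS = RHS)

Answer: A, B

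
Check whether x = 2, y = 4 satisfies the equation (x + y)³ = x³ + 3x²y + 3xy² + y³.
Substituting x = 2, y = 4:

LHS = (2 + 4)³ = 216
RHS = 2³ + 3·2²·4 + 3·2·4² + 4³ = 216

LHS = RHS, so the equation holds at this point.

Answer: Holds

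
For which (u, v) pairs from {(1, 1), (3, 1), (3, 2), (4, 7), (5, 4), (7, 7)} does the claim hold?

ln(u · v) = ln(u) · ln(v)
Testing each pair:
(1, 1): LHS = 0, RHS = 0 → holds
(3, 1): LHS = ln(3) ≈ 1.099, RHS = 0 → fails
(3, 2): LHS = ln(6) ≈ 1.792, RHS = ln(2)·ln(3) ≈ 0.7615 → fails
(4, 7): LHS = ln(28) ≈ 3.332, RHS = ln(4)·ln(7) ≈ 2.698 → fails
(5, 4): LHS = ln(20) ≈ 2.996, RHS = ln(4)·ln(5) ≈ 2.231 → fails
(7, 7): LHS = ln(49) ≈ 3.892, RHS = ln(7)² ≈ 3.787 → fails

1 of 6 pairs satisfies the claim.

Answer: (1, 1)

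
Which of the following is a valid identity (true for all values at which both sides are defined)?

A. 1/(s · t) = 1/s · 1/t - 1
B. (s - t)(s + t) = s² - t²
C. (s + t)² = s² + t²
A: fails at (4, 5) — LHS = 1/20, RHS = -19/20.
B: holds — e.g. at (5, 8), both sides equal -39.
C: fails at (1, 4) — LHS = 25, RHS = 17.

Answer: B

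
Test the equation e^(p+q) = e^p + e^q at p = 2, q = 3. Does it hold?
Substituting p = 2, q = 3:

LHS = e^(2+3) = e^5 ≈ 148.4
RHS = e^2 + e^3 ≈ 27.47

LHS ≠ RHS, so the equation does not hold at this point.

Answer: Fails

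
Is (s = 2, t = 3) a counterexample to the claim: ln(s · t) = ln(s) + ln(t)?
Substituting s = 2, t = 3:
LHS = ln(2 · 3) = ln(6) ≈ 1.792
RHS = ln(2) + ln(3) ≈ 1.792

The sides agree, so this pair does not disprove the claim.

Answer: No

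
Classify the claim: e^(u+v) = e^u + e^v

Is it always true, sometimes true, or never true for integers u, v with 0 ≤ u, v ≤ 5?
The claim fails for every pair in the range. For instance at (u, v) = (5, 5): LHS = e^10 ≈ 22026.5, RHS = 2·e^5 ≈ 296.8.

Answer: Never true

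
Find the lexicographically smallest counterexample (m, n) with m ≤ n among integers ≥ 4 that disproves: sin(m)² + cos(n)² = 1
(m, n) = (4, 5)

Substituting (4, 5) into the claim:
LHS = sin(4)² + cos(5)² ≈ 0.6532
RHS = 1

Since LHS ≠ RHS, this pair disproves the claim, and no lexicographically smaller pair (m ≤ n, integers ≥ 4) does.

For instance (5, 9) is also a counterexample (LHS = cos(9)² + sin(5)² ≈ 1.75, RHS = 1), but it's lexicographically larger.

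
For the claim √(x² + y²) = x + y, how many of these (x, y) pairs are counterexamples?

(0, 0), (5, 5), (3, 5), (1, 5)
3

Testing each pair:
(0, 0): LHS = 0, RHS = 0 → satisfies claim
(5, 5): LHS = 5·√(2) ≈ 7.071, RHS = 10 → counterexample
(3, 5): LHS = √(34) ≈ 5.831, RHS = 8 → counterexample
(1, 5): LHS = √(26) ≈ 5.099, RHS = 6 → counterexample

That makes 3 counterexamples.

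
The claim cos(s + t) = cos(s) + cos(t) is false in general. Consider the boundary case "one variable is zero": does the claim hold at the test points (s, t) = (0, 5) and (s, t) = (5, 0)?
No, fails at both test points

At (0, 5): LHS = cos(5) ≈ 0.2837 ≠ RHS = cos(5) + 1 ≈ 1.284
At (5, 0): LHS = cos(5) ≈ 0.2837 ≠ RHS = cos(5) + 1 ≈ 1.284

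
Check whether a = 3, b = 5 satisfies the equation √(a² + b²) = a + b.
Fails

Substituting a = 3, b = 5:

LHS = √(3² + 5²) = √(34) ≈ 5.831
RHS = 3 + 5 = 8

LHS ≠ RHS, so the equation does not hold at this point.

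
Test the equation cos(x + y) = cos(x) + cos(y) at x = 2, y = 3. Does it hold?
Fails

Substituting x = 2, y = 3:

LHS = cos(2 + 3) = cos(5) ≈ 0.2837
RHS = cos(2) + cos(3) ≈ -1.406

LHS ≠ RHS, so the equation does not hold at this point.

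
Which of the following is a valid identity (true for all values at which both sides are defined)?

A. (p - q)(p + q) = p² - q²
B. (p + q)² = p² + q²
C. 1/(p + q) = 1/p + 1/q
A

A: holds — e.g. at (5, 5), both sides equal 0.
B: fails at (3, 5) — LHS = 64, RHS = 34.
C: fails at (2, 3) — LHS = 1/5, RHS = 5/6.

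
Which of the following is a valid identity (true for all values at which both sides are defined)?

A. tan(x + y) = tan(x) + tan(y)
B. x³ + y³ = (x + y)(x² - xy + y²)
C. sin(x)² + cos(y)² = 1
A: fails at (5, 8) — LHS = tan(13) ≈ 0.463, RHS = tan(8) + tan(5) ≈ -10.18.
B: holds — e.g. at (3, 4), both sides equal 91.
C: fails at (4, 5) — LHS = cos(5)² + sin(4)² ≈ 0.6532, RHS = 1.

Answer: B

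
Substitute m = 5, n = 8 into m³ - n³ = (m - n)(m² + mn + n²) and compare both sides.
LHS = 5³ - 8³ = -387
RHS = (5 - 8)(5² + 5·8 + 8²) = -387

LHS = RHS: the two sides agree.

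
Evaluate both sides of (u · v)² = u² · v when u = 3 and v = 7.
LHS = (3 · 7)² = 441
RHS = 3² · 7 = 63

LHS ≠ RHS, so the equation does not hold here.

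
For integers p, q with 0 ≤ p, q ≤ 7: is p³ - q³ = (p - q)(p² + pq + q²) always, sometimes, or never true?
The identity holds for every pair in the range. For instance at (p, q) = (4, 6): both sides equal -152.

Answer: Always true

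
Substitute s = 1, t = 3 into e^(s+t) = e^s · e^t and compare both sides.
LHS = e^(1+3) = e^4 ≈ 54.6
RHS = e^1 · e^3 = e^4 ≈ 54.6

LHS = RHS: the two sides agree.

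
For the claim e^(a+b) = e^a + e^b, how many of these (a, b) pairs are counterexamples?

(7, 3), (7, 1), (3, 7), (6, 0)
4

Testing each pair:
(7, 3): LHS = e^10 ≈ 22026.5, RHS = e^3 + e^7 ≈ 1117 → counterexample
(7, 1): LHS = e^8 ≈ 2981, RHS = e + e^7 ≈ 1099 → counterexample
(3, 7): LHS = e^10 ≈ 22026.5, RHS = e^3 + e^7 ≈ 1117 → counterexample
(6, 0): LHS = e^6 ≈ 403.4, RHS = 1 + e^6 ≈ 404.4 → counterexample

That makes 4 counterexamples.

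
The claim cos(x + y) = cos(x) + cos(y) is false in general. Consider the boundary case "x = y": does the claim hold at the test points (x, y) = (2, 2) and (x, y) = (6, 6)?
No, fails at both test points

At (2, 2): LHS = cos(4) ≈ -0.6536 ≠ RHS = 2·cos(2) ≈ -0.8323
At (6, 6): LHS = cos(12) ≈ 0.8439 ≠ RHS = 2·cos(6) ≈ 1.92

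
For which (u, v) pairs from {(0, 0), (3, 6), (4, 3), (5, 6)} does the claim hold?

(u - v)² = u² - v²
(0, 0)

Testing each pair:
(0, 0): LHS = 0, RHS = 0 → holds
(3, 6): LHS = 9, RHS = -27 → fails
(4, 3): LHS = 1, RHS = 7 → fails
(5, 6): LHS = 1, RHS = -11 → fails

1 of 4 pairs satisfies the claim.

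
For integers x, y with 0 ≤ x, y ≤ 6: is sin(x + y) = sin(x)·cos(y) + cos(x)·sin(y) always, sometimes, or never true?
Always true

The identity holds for every pair in the range. For instance at (x, y) = (4, 4): both sides equal sin(8) ≈ 0.9894.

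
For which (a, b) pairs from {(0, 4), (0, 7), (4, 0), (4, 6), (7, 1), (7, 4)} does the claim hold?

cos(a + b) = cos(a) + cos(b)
Testing each pair:
(0, 4): LHS = cos(4) ≈ -0.6536, RHS = cos(4) + 1 ≈ 0.3464 → fails
(0, 7): LHS = cos(7) ≈ 0.7539, RHS = cos(7) + 1 ≈ 1.754 → fails
(4, 0): LHS = cos(4) ≈ -0.6536, RHS = cos(4) + 1 ≈ 0.3464 → fails
(4, 6): LHS = cos(10) ≈ -0.8391, RHS = cos(4) + cos(6) ≈ 0.3065 → fails
(7, 1): LHS = cos(8) ≈ -0.1455, RHS = cos(1) + cos(7) ≈ 1.294 → fails
(7, 4): LHS = cos(11) ≈ 0.004426, RHS = cos(4) + cos(7) ≈ 0.1003 → fails

No pair satisfies the claim.

Answer: None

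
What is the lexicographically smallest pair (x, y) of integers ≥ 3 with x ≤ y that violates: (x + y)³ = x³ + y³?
Substituting (3, 3) into the claim:
LHS = (3 + 3)³ = 216
RHS = 3³ + 3³ = 54

Since LHS ≠ RHS, this pair disproves the claim, and no lexicographically smaller pair (x ≤ y, integers ≥ 3) does.

For instance (8, 10) is also a counterexample (LHS = 5832, RHS = 1512), but it's lexicographically larger.

Answer: (x, y) = (3, 3)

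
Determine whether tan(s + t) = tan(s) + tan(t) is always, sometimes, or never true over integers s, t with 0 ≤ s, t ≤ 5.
Sometimes true

It holds at (s, t) = (3, 0) (both sides equal tan(3) ≈ -0.1425), but fails at (s, t) = (4, 5) (LHS = tan(9) ≈ -0.4523, RHS = tan(5) + tan(4) ≈ -2.223).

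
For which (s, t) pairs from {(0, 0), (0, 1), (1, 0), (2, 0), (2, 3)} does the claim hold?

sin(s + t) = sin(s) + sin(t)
(0, 0), (0, 1), (1, 0), (2, 0)

Testing each pair:
(0, 0): LHS = 0, RHS = 0 → holds
(0, 1): LHS = sin(1) ≈ 0.8415, RHS = sin(1) ≈ 0.8415 → holds
(1, 0): LHS = sin(1) ≈ 0.8415, RHS = sin(1) ≈ 0.8415 → holds
(2, 0): LHS = sin(2) ≈ 0.9093, RHS = sin(2) ≈ 0.9093 → holds
(2, 3): LHS = sin(5) ≈ -0.9589, RHS = sin(3) + sin(2) ≈ 1.05 → fails

4 of 5 pairs satisfy the claim.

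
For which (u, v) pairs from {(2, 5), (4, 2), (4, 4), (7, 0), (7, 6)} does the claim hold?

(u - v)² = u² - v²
Testing each pair:
(2, 5): LHS = 9, RHS = -21 → fails
(4, 2): LHS = 4, RHS = 12 → fails
(4, 4): LHS = 0, RHS = 0 → holds
(7, 0): LHS = 49, RHS = 49 → holds
(7, 6): LHS = 1, RHS = 13 → fails

2 of 5 pairs satisfy the claim.

Answer: (4, 4), (7, 0)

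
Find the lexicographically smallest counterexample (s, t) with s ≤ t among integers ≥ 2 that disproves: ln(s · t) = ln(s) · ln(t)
Substituting (2, 2) into the claim:
LHS = ln(2 · 2) = ln(4) ≈ 1.386
RHS = ln(2) · ln(2) = ln(2)² ≈ 0.4805

Since LHS ≠ RHS, this pair disproves the claim, and no lexicographically smaller pair (s ≤ t, integers ≥ 2) does.

For instance (6, 7) is also a counterexample (LHS = ln(42) ≈ 3.738, RHS = ln(6)·ln(7) ≈ 3.487), but it's lexicographically larger.

Answer: (s, t) = (2, 2)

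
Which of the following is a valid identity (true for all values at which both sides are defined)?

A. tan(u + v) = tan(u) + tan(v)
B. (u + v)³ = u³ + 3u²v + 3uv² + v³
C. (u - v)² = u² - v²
B

A: fails at (4, 6) — LHS = tan(10) ≈ 0.6484, RHS = tan(6) + tan(4) ≈ 0.8668.
B: holds — e.g. at (2, 4), both sides equal 216.
C: fails at (4, 5) — LHS = 1, RHS = -9.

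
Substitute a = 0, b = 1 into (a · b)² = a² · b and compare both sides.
LHS = (0 · 1)² = 0
RHS = 0² · 1 = 0

LHS = RHS: the two sides agree.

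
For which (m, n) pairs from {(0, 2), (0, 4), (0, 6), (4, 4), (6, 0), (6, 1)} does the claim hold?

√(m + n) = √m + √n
Testing each pair:
(0, 2): LHS = √(2) ≈ 1.414, RHS = √(2) ≈ 1.414 → holds
(0, 4): LHS = 2, RHS = 2 → holds
(0, 6): LHS = √(6) ≈ 2.449, RHS = √(6) ≈ 2.449 → holds
(4, 4): LHS = 2·√(2) ≈ 2.828, RHS = 4 → fails
(6, 0): LHS = √(6) ≈ 2.449, RHS = √(6) ≈ 2.449 → holds
(6, 1): LHS = √(7) ≈ 2.646, RHS = 1 + √(6) ≈ 3.449 → fails

4 of 6 pairs satisfy the claim.

Answer: (0, 2), (0, 4), (0, 6), (6, 0)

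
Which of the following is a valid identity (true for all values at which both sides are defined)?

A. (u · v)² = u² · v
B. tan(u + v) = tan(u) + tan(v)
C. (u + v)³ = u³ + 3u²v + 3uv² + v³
C

A: fails at (2, 4) — LHS = 64, RHS = 16.
B: fails at (1, 2) — LHS = tan(3) ≈ -0.1425, RHS = tan(2) + tan(1) ≈ -0.6276.
C: holds — e.g. at (3, 5), both sides equal 512.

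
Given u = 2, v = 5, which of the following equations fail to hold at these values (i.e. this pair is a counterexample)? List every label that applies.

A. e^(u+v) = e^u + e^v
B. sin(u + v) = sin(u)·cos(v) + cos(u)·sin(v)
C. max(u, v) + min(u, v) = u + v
Evaluating each claim at the given values:
A. LHS = e^7 ≈ 1097, RHS = e^2 + e^5 ≈ 155.8 → fails here (LHS ≠ RHS)
B. LHS = sin(7) ≈ 0.657, RHS = sin(2)·cos(5) + sin(5)·cos(2) ≈ 0.657 → holds here (LHS = RHS)
C. LHS = 7, RHS = 7 → holds here (LHS = RHS)

Answer: A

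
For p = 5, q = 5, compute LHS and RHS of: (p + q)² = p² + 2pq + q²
LHS = (5 + 5)² = 100
RHS = 5² + 2·5·5 + 5² = 100

LHS = RHS: the two sides agree.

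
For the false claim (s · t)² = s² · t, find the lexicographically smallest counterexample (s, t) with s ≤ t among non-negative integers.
At (0, 0): both sides equal 0, so it holds there.

Substituting (1, 2) into the claim:
LHS = (1 · 2)² = 4
RHS = 1² · 2 = 2

Since LHS ≠ RHS, this pair disproves the claim, and no lexicographically smaller pair (s ≤ t, non-negative integers) does.

For instance (5, 6) is also a counterexample (LHS = 900, RHS = 150), but it's lexicographically larger.

Answer: (s, t) = (1, 2)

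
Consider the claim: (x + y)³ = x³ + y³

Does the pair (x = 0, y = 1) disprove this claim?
No

Substituting x = 0, y = 1:
LHS = (0 + 1)³ = 1
RHS = 0³ + 1³ = 1

The sides agree, so this pair does not disprove the claim.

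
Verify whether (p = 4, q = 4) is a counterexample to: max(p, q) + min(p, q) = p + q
Substituting p = 4, q = 4:
LHS = max(4, 4) + min(4, 4) = 8
RHS = 4 + 4 = 8

The sides agree, so this pair does not disprove the claim.

Answer: No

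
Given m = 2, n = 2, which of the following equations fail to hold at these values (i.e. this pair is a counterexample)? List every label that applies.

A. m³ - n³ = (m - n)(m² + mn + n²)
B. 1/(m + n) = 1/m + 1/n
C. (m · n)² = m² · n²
Evaluating each claim at the given values:
A. LHS = 0, RHS = 0 → holds here (LHS = RHS)
B. LHS = 1/4, RHS = 1 → fails here (LHS ≠ RHS)
C. LHS = 16, RHS = 16 → holds here (LHS = RHS)

Answer: B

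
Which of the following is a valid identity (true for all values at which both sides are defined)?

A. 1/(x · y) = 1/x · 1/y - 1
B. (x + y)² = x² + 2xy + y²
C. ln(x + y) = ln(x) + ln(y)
B

A: fails at (3, 3) — LHS = 1/9, RHS = -8/9.
B: holds — e.g. at (3, 3), both sides equal 36.
C: fails at (2, 4) — LHS = ln(6) ≈ 1.792, RHS = ln(2) + ln(4) ≈ 2.079.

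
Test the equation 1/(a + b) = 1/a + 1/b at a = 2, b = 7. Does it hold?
Fails

Substituting a = 2, b = 7:

LHS = 1/(2 + 7) = 1/9
RHS = 1/2 + 1/7 = 9/14

LHS ≠ RHS, so the equation does not hold at this point.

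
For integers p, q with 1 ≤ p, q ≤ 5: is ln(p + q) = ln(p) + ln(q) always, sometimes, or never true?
It holds at (p, q) = (2, 2) (both sides equal ln(4) ≈ 1.386), but fails at (p, q) = (4, 3) (LHS = ln(7) ≈ 1.946, RHS = ln(3) + ln(4) ≈ 2.485).

Answer: Sometimes true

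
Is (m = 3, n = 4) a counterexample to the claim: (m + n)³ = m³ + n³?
Yes

Substituting m = 3, n = 4:
LHS = (3 + 4)³ = 343
RHS = 3³ + 4³ = 91

Since LHS ≠ RHS, this pair disproves the claim.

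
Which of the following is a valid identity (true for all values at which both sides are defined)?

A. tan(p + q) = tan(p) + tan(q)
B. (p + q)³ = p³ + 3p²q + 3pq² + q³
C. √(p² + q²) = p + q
A: fails at (1, 2) — LHS = tan(3) ≈ -0.1425, RHS = tan(2) + tan(1) ≈ -0.6276.
B: holds — e.g. at (2, 2), both sides equal 64.
C: fails at (1, 1) — LHS = √(2) ≈ 1.414, RHS = 2.

Answer: B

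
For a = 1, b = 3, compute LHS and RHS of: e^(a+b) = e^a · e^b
LHS = e^(1+3) = e^4 ≈ 54.6
RHS = e^1 · e^3 = e^4 ≈ 54.6

LHS = RHS: the two sides agree.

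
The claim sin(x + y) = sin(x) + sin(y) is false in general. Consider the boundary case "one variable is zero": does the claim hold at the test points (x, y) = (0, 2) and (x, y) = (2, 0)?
At (0, 2): LHS = sin(2) ≈ 0.9093, RHS = sin(2) ≈ 0.9093 → equal
At (2, 0): LHS = sin(2) ≈ 0.9093, RHS = sin(2) ≈ 0.9093 → equal

So the claim does hold at both of these boundary points, even though it is not an identity.

Answer: Yes, holds at both test points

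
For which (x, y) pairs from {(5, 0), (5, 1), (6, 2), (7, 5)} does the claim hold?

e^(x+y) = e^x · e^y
All pairs

Testing each pair:
(5, 0): LHS = e^5 ≈ 148.4, RHS = e^5 ≈ 148.4 → holds
(5, 1): LHS = e^6 ≈ 403.4, RHS = e^6 ≈ 403.4 → holds
(6, 2): LHS = e^8 ≈ 2981, RHS = e^8 ≈ 2981 → holds
(7, 5): LHS = e^12 ≈ 162754.8, RHS = e^12 ≈ 162754.8 → holds

Every pair satisfies the claim.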